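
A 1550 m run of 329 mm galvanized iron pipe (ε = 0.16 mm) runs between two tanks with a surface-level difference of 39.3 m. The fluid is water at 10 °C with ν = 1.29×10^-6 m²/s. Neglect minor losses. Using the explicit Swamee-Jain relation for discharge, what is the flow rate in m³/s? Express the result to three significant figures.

Swamee-Jain (Type II): Q = -0.965·√(gD⁵h_f/L)·ln[ε/(3.7D) + √(3.17ν²L/(gD³h_f))]
√(gD⁵h_f/L) = √(9.81·0.329⁵·39.3/1550) = 0.03096
ε/(3.7D) = 1.31×10^-4; √(3.17ν²L/(gD³h_f)) = 2.44×10^-5
Q = -0.965·0.03096·ln(1.558×10^-4) = 0.2619 m³/s
Check: V = 3.08 m/s, Re = 7.86×10^5, f = 0.01735, h_f = 39.5 m ≈ 39.3 m ✓

Q ≈ 0.262 m³/s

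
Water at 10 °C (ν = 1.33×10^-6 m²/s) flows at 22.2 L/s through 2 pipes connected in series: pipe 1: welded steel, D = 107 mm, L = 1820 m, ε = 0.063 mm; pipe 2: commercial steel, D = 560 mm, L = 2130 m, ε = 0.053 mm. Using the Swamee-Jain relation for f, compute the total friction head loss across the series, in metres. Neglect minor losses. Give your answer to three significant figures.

H ≈ 103 m

Pipe 1: V = 2.469 m/s, Re = 1.99×10^5, ε/D = 5.89×10^-4, f = 0.01940, h_1 = f(L/D)V²/2g = 102.5 m
Pipe 2: V = 0.09013 m/s, Re = 3.80×10^4, ε/D = 9.46×10^-5, f = 0.02244, h_2 = f(L/D)V²/2g = 0.03535 m
Series → Q common, losses add: H = Σh = 102.5 m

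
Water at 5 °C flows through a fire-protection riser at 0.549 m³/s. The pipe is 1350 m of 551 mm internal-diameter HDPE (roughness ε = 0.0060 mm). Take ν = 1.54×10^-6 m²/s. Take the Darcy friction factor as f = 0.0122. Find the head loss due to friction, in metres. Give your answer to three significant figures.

V = 4Q/(πD²) = 4·0.549/(π·0.551²) = 2.302 m/s
h_f = f(L/D)V²/(2g) = 0.01220·(1350/0.551)·2.302²/(2·9.81) = 8.076 m

h_f ≈ 8.08 m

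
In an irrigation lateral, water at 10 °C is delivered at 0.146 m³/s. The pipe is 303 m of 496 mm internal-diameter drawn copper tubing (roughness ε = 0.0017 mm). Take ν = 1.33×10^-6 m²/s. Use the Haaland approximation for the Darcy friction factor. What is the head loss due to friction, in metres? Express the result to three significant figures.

h_f ≈ 0.258 m

V = 4Q/(πD²) = 4·0.146/(π·0.496²) = 0.7556 m/s
Re = VD/ν = 0.7556·0.496/1.33×10^-6 = 2.82×10^5 → turbulent
ε/D = 0.0017/496 = 3.43×10^-6
Haaland: f = 0.01454
h_f = f(L/D)V²/(2g) = 0.01454·(303/0.496)·0.7556²/(2·9.81) = 0.2585 m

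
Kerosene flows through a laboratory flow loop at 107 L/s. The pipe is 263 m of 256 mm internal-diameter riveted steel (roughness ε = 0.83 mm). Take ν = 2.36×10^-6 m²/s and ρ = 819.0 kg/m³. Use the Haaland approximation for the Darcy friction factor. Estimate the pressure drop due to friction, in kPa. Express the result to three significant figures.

V = 4Q/(πD²) = 4·0.107/(π·0.256²) = 2.079 m/s
Re = VD/ν = 2.079·0.256/2.36×10^-6 = 2.25×10^5 → turbulent
ε/D = 0.83/256 = 0.00324
Haaland: f = 0.02731
h_f = f(L/D)V²/(2g) = 0.02731·(263/0.256)·2.079²/(2·9.81) = 6.179 m
Δp = ρg·h_f = 819.0·9.81·6.179 = 49.64 kPa

Δp ≈ 49.6 kPa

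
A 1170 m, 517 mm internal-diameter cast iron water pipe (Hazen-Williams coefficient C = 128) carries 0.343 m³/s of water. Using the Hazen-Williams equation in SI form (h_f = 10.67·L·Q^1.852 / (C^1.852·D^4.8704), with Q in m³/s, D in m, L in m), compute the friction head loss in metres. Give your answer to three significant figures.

h_f ≈ 5.35 m

h_f = 10.67·1170·0.343^1.852 / (128^1.852·0.517^4.8704) = 5.353 m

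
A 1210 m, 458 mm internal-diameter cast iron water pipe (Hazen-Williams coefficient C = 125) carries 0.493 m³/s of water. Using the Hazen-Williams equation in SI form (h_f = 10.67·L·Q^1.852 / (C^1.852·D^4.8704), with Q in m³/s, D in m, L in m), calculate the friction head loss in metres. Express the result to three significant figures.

h_f ≈ 20.4 m

h_f = 10.67·1210·0.493^1.852 / (125^1.852·0.458^4.8704) = 20.43 m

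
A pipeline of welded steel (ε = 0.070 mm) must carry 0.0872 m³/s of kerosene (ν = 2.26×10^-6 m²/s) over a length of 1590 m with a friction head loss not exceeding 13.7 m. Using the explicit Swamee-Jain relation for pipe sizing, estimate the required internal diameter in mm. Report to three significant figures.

Swamee-Jain (Type III): D = 0.66·[ε^1.25·(LQ²/(gh_f))^4.75 + ν·Q^9.4·(L/(gh_f))^5.2]^0.04
LQ²/(gh_f) = 0.08996; L/(gh_f) = 11.83
Term 1 = ε^1.25·(…)^4.75 = 6.89×10^-11; Term 2 = ν·Q^9.4·(…)^5.2 = 9.43×10^-11
D = 0.66·(6.89×10^-11 + 9.43×10^-11)^0.04 = 0.2679 m = 268 mm
Check: V = 1.55 m/s, Re = 1.83×10^5, f = 0.01773, h_f = 12.8 m ≈ 13.7 m ✓

D ≈ 268 mm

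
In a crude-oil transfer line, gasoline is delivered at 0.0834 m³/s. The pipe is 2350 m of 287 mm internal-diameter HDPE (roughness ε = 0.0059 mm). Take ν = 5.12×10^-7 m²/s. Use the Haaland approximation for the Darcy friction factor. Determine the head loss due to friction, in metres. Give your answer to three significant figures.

V = 4Q/(πD²) = 4·0.0834/(π·0.287²) = 1.289 m/s
Re = VD/ν = 1.289·0.287/5.12×10^-7 = 7.23×10^5 → turbulent
ε/D = 0.0059/287 = 2.06×10^-5
Haaland: f = 0.01256
h_f = f(L/D)V²/(2g) = 0.01256·(2350/0.287)·1.289²/(2·9.81) = 8.709 m

h_f ≈ 8.71 m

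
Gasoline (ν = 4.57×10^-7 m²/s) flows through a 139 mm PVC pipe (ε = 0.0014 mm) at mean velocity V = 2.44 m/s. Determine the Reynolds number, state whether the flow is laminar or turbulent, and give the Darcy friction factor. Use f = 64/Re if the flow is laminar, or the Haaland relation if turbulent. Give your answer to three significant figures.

Re ≈ 7.42×10^5; turbulent; f ≈ 0.0123

Re = VD/ν = 2.440·0.139/4.57×10^-7 = 7.42×10^5
Re > 4000 → turbulent; ε/D = 1.01×10^-5
Haaland: f = 0.01234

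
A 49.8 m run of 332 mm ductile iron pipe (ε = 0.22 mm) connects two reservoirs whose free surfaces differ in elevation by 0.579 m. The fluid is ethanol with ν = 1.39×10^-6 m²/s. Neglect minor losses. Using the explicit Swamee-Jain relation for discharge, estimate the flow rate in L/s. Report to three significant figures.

Swamee-Jain (Type II): Q = -0.965·√(gD⁵h_f/L)·ln[ε/(3.7D) + √(3.17ν²L/(gD³h_f))]
√(gD⁵h_f/L) = √(9.81·0.332⁵·0.579/49.8) = 0.02145
ε/(3.7D) = 1.79×10^-4; √(3.17ν²L/(gD³h_f)) = 3.83×10^-5
Q = -0.965·0.02145·ln(2.174×10^-4) = 0.1746 m³/s
Check: V = 2.02 m/s, Re = 4.82×10^5, f = 0.01875, h_f = 0.583 m ≈ 0.579 m ✓

Q ≈ 175 L/s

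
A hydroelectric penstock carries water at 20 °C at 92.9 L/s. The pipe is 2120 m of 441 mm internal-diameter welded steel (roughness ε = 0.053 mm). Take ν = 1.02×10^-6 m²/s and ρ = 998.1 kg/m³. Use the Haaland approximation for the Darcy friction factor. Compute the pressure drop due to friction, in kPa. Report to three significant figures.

Δp ≈ 13.9 kPa

V = 4Q/(πD²) = 4·0.0929/(π·0.441²) = 0.6082 m/s
Re = VD/ν = 0.6082·0.441/1.02×10^-6 = 2.63×10^5 → turbulent
ε/D = 0.053/441 = 1.20×10^-4
Haaland: f = 0.01569
h_f = f(L/D)V²/(2g) = 0.01569·(2120/0.441)·0.6082²/(2·9.81) = 1.422 m
Δp = ρg·h_f = 998.1·9.81·1.422 = 13.92 kPa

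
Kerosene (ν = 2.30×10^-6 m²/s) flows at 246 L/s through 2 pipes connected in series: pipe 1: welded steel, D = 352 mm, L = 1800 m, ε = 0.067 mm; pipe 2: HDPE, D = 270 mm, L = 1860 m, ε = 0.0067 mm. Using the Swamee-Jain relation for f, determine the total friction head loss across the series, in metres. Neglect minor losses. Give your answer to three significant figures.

H ≈ 114 m

Pipe 1: V = 2.528 m/s, Re = 3.87×10^5, ε/D = 1.90×10^-4, f = 0.01580, h_1 = f(L/D)V²/2g = 26.31 m
Pipe 2: V = 4.297 m/s, Re = 5.04×10^5, ε/D = 2.48×10^-5, f = 0.01346, h_2 = f(L/D)V²/2g = 87.24 m
Series → Q common, losses add: H = Σh = 113.6 m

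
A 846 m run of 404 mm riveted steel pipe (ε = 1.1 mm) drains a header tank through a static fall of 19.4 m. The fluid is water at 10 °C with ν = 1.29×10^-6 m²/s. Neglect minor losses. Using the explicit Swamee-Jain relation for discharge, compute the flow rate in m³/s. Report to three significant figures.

Swamee-Jain (Type II): Q = -0.965·√(gD⁵h_f/L)·ln[ε/(3.7D) + √(3.17ν²L/(gD³h_f))]
√(gD⁵h_f/L) = √(9.81·0.404⁵·19.4/846) = 0.04920
ε/(3.7D) = 7.36×10^-4; √(3.17ν²L/(gD³h_f)) = 1.89×10^-5
Q = -0.965·0.04920·ln(7.547×10^-4) = 0.3414 m³/s
Check: V = 2.66 m/s, Re = 8.34×10^5, f = 0.02572, h_f = 19.5 m ≈ 19.4 m ✓

Q ≈ 0.341 m³/s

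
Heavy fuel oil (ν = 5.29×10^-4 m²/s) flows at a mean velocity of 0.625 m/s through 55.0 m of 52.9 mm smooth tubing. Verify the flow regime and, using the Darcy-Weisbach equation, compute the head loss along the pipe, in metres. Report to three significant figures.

h_f ≈ 21.2 m

Re = VD/ν = 0.625·0.05290/5.29×10^-4 = 62.5 → laminar (Re < 2300)
f = 64/Re = 1.024
h_f = f(L/D)V²/(2g) = 1.024·(55.0/0.05290)·0.625²/(2·9.81) = 21.20 m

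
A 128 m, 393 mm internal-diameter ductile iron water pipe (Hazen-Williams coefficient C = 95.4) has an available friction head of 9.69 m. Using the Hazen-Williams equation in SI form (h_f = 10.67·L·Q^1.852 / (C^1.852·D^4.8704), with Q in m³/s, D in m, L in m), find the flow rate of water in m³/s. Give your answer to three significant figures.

Q ≈ 0.566 m³/s

Rearranging: Q = [h_f·C^1.852·D^4.8704 / (10.67·L)]^(1/1.852)
Q = [9.69·95.4^1.852·0.393^4.8704 / (10.67·128)]^0.540 = 0.5656 m³/s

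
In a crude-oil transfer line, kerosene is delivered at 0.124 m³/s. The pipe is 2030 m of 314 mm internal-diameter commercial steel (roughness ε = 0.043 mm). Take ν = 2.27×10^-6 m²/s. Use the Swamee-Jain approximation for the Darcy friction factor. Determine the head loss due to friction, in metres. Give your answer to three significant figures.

h_f ≈ 13.9 m

V = 4Q/(πD²) = 4·0.124/(π·0.314²) = 1.601 m/s
Re = VD/ν = 1.601·0.314/2.27×10^-6 = 2.22×10^5 → turbulent
ε/D = 0.043/314 = 1.37×10^-4
Swamee-Jain: f = 0.01643
h_f = f(L/D)V²/(2g) = 0.01643·(2030/0.314)·1.601²/(2·9.81) = 13.88 m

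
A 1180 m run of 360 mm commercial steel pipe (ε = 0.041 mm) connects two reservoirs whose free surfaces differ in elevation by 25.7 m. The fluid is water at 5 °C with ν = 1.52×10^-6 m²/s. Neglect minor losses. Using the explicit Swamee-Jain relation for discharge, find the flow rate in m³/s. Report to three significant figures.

Q ≈ 0.338 m³/s

Swamee-Jain (Type II): Q = -0.965·√(gD⁵h_f/L)·ln[ε/(3.7D) + √(3.17ν²L/(gD³h_f))]
√(gD⁵h_f/L) = √(9.81·0.360⁵·25.7/1180) = 0.03594
ε/(3.7D) = 3.08×10^-5; √(3.17ν²L/(gD³h_f)) = 2.71×10^-5
Q = -0.965·0.03594·ln(5.789×10^-5) = 0.3384 m³/s
Check: V = 3.32 m/s, Re = 7.87×10^5, f = 0.01398, h_f = 25.8 m ≈ 25.7 m ✓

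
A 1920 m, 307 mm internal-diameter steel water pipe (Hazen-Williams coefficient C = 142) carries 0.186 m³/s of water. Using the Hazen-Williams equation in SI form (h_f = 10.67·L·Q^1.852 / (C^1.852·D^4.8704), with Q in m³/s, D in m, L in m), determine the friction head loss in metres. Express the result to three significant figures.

h_f = 10.67·1920·0.186^1.852 / (142^1.852·0.307^4.8704) = 29.54 m

h_f ≈ 29.5 m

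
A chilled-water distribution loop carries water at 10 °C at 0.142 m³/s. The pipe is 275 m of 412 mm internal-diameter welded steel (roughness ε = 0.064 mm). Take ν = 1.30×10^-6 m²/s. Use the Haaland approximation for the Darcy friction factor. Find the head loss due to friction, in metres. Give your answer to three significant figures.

V = 4Q/(πD²) = 4·0.142/(π·0.412²) = 1.065 m/s
Re = VD/ν = 1.065·0.412/1.30×10^-6 = 3.38×10^5 → turbulent
ε/D = 0.064/412 = 1.55×10^-4
Haaland: f = 0.01548
h_f = f(L/D)V²/(2g) = 0.01548·(275/0.412)·1.065²/(2·9.81) = 0.5976 m

h_f ≈ 0.598 m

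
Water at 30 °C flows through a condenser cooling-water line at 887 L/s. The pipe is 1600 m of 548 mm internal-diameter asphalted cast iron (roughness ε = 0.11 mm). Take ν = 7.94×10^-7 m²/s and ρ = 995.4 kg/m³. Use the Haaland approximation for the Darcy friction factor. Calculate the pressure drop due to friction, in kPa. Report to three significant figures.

V = 4Q/(πD²) = 4·0.887/(π·0.548²) = 3.761 m/s
Re = VD/ν = 3.761·0.548/7.94×10^-7 = 2.60×10^6 → turbulent
ε/D = 0.11/548 = 2.01×10^-4
Haaland: f = 0.01411
h_f = f(L/D)V²/(2g) = 0.01411·(1600/0.548)·3.761²/(2·9.81) = 29.71 m
Δp = ρg·h_f = 995.4·9.81·29.71 = 290.1 kPa

Δp ≈ 290 kPa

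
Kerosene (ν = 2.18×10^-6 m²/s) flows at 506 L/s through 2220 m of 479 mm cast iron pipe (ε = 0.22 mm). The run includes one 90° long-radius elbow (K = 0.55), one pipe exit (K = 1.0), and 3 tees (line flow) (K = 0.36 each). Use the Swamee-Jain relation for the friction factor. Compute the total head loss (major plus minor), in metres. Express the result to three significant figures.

H_L ≈ 33.3 m

V = 4Q/(πD²) = 2.808 m/s; V²/2g = 0.4019 m
Re = 6.17×10^5, ε/D = 4.59×10^-4 → f = 0.01734 (Swamee-Jain)
Major: h_f = f(L/D)·V²/2g = 0.01734·4635·0.4019 = 32.29 m
Minor: ΣK = 2.63; h_m = ΣK·V²/2g = 1.057 m
Total H_L = 32.29 + 1.057 = 33.35 m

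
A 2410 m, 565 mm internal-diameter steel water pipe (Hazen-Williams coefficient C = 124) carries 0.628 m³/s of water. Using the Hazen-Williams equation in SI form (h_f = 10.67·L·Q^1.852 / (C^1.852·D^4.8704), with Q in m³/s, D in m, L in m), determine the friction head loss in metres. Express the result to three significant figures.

h_f = 10.67·2410·0.628^1.852 / (124^1.852·0.565^4.8704) = 23.26 m

h_f ≈ 23.3 m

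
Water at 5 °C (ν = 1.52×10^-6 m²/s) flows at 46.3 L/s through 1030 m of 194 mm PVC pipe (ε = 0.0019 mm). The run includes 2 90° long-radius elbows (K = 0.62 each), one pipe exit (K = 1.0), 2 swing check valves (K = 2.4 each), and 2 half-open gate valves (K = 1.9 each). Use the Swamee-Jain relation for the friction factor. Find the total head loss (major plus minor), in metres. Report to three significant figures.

H_L ≈ 11.7 m

V = 4Q/(πD²) = 1.566 m/s; V²/2g = 0.1250 m
Re = 2.00×10^5, ε/D = 9.79×10^-6 → f = 0.01562 (Swamee-Jain)
Major: h_f = f(L/D)·V²/2g = 0.01562·5309·0.1250 = 10.37 m
Minor: ΣK = 10.8; h_m = ΣK·V²/2g = 1.356 m
Total H_L = 10.37 + 1.356 = 11.73 m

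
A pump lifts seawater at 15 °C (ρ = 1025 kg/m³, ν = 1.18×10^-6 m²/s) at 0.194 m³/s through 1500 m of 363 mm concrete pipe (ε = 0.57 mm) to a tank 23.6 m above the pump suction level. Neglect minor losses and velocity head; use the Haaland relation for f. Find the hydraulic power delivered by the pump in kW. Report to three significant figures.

V = 4Q/(πD²) = 1.875 m/s; Re = 5.77×10^5; ε/D = 0.00157; f = 0.02236
h_f = f(L/D)V²/2g = 16.55 m
Total head H = z + h_f = 23.6 + 16.55 = 40.15 m
P_hyd = ρgQH = 1025·9.81·0.194·40.15 = 78.32 kW

P_hyd ≈ 78.3 kW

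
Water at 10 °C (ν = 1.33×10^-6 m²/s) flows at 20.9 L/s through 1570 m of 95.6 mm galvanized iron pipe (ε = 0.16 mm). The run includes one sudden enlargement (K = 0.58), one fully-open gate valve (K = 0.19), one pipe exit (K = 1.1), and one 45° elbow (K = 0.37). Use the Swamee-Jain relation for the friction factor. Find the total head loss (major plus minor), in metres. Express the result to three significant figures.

V = 4Q/(πD²) = 2.912 m/s; V²/2g = 0.4321 m
Re = 2.09×10^5, ε/D = 0.00167 → f = 0.02348 (Swamee-Jain)
Major: h_f = f(L/D)·V²/2g = 0.02348·16423·0.4321 = 166.6 m
Minor: ΣK = 2.24; h_m = ΣK·V²/2g = 0.9679 m
Total H_L = 166.6 + 0.9679 = 167.6 m

H_L ≈ 168 m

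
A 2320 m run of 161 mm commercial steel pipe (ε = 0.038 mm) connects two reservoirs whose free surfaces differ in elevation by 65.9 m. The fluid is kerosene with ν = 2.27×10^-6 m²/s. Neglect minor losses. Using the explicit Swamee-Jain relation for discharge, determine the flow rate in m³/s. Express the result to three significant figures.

Q ≈ 0.0456 m³/s

Swamee-Jain (Type II): Q = -0.965·√(gD⁵h_f/L)·ln[ε/(3.7D) + √(3.17ν²L/(gD³h_f))]
√(gD⁵h_f/L) = √(9.81·0.161⁵·65.9/2320) = 0.005490
ε/(3.7D) = 6.38×10^-5; √(3.17ν²L/(gD³h_f)) = 1.19×10^-4
Q = -0.965·0.005490·ln(1.823×10^-4) = 0.04562 m³/s
Check: V = 2.24 m/s, Re = 1.59×10^5, f = 0.01791, h_f = 66.0 m ≈ 65.9 m ✓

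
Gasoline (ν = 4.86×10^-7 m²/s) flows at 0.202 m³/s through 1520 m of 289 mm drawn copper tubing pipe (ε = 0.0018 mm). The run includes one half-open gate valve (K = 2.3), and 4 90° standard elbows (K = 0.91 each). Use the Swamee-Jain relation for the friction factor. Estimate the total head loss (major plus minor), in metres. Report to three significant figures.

H_L ≈ 30.2 m

V = 4Q/(πD²) = 3.079 m/s; V²/2g = 0.4833 m
Re = 1.83×10^6, ε/D = 6.23×10^-6 → f = 0.01074 (Swamee-Jain)
Major: h_f = f(L/D)·V²/2g = 0.01074·5260·0.4833 = 27.29 m
Minor: ΣK = 5.94; h_m = ΣK·V²/2g = 2.871 m
Total H_L = 27.29 + 2.871 = 30.16 m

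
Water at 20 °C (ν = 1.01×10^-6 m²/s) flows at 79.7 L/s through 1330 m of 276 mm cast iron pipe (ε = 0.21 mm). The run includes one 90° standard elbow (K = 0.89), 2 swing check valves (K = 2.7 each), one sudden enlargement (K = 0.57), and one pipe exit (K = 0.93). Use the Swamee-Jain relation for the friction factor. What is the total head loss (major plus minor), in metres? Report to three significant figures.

V = 4Q/(πD²) = 1.332 m/s; V²/2g = 0.09045 m
Re = 3.64×10^5, ε/D = 7.61×10^-4 → f = 0.01949 (Swamee-Jain)
Major: h_f = f(L/D)·V²/2g = 0.01949·4819·0.09045 = 8.497 m
Minor: ΣK = 7.79; h_m = ΣK·V²/2g = 0.7046 m
Total H_L = 8.497 + 0.7046 = 9.201 m

H_L ≈ 9.20 m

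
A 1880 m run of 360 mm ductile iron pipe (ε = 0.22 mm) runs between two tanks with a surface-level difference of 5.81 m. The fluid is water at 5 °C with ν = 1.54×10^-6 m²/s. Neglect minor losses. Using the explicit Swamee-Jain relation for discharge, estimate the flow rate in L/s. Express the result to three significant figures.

Swamee-Jain (Type II): Q = -0.965·√(gD⁵h_f/L)·ln[ε/(3.7D) + √(3.17ν²L/(gD³h_f))]
√(gD⁵h_f/L) = √(9.81·0.360⁵·5.81/1880) = 0.01354
ε/(3.7D) = 1.65×10^-4; √(3.17ν²L/(gD³h_f)) = 7.29×10^-5
Q = -0.965·0.01354·ln(2.381×10^-4) = 0.1090 m³/s
Check: V = 1.07 m/s, Re = 2.50×10^5, f = 0.01917, h_f = 5.85 m ≈ 5.81 m ✓

Q ≈ 109 L/s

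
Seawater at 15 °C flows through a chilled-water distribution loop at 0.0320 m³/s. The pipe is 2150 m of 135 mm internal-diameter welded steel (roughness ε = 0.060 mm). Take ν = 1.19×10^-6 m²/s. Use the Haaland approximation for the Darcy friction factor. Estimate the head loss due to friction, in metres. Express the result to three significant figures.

V = 4Q/(πD²) = 4·0.0320/(π·0.135²) = 2.236 m/s
Re = VD/ν = 2.236·0.135/1.19×10^-6 = 2.54×10^5 → turbulent
ε/D = 0.060/135 = 4.44×10^-4
Haaland: f = 0.01797
h_f = f(L/D)V²/(2g) = 0.01797·(2150/0.135)·2.236²/(2·9.81) = 72.90 m

h_f ≈ 72.9 m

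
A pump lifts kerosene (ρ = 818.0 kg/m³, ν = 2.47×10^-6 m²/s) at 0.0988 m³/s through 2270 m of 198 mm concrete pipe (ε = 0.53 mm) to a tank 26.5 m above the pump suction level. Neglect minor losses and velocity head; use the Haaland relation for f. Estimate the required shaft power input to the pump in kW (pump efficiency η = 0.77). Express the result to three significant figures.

V = 4Q/(πD²) = 3.209 m/s; Re = 2.57×10^5; ε/D = 0.00268; f = 0.02590
h_f = f(L/D)V²/2g = 155.8 m
Total head H = z + h_f = 26.5 + 155.8 = 182.3 m
P_hyd = ρgQH = 818.0·9.81·0.0988·182.3 = 144.6 kW
P_shaft = P_hyd/η = 144.6/0.77 = 187.8 kW

P_shaft ≈ 188 kW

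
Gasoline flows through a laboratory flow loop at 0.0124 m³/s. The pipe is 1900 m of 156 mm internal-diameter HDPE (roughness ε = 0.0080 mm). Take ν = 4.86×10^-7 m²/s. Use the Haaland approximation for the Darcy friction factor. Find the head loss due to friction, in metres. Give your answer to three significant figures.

h_f ≈ 4.11 m

V = 4Q/(πD²) = 4·0.0124/(π·0.156²) = 0.6488 m/s
Re = VD/ν = 0.6488·0.156/4.86×10^-7 = 2.08×10^5 → turbulent
ε/D = 0.0080/156 = 5.13×10^-5
Haaland: f = 0.01573
h_f = f(L/D)V²/(2g) = 0.01573·(1900/0.156)·0.6488²/(2·9.81) = 4.110 m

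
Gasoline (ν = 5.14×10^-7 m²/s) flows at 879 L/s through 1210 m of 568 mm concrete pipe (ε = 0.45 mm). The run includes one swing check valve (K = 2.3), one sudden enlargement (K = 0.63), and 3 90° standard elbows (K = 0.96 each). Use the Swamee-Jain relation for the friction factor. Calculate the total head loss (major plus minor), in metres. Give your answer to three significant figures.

V = 4Q/(πD²) = 3.469 m/s; V²/2g = 0.6133 m
Re = 3.83×10^6, ε/D = 7.92×10^-4 → f = 0.01871 (Swamee-Jain)
Major: h_f = f(L/D)·V²/2g = 0.01871·2130·0.6133 = 24.44 m
Minor: ΣK = 5.81; h_m = ΣK·V²/2g = 3.564 m
Total H_L = 24.44 + 3.564 = 28.01 m

H_L ≈ 28.0 m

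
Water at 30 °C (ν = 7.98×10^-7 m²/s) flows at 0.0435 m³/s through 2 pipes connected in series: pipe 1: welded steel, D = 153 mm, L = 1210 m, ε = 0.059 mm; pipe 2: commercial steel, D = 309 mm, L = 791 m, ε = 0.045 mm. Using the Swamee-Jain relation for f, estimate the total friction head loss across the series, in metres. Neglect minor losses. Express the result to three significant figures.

Pipe 1: V = 2.366 m/s, Re = 4.54×10^5, ε/D = 3.86×10^-4, f = 0.01712, h_1 = f(L/D)V²/2g = 38.62 m
Pipe 2: V = 0.5801 m/s, Re = 2.25×10^5, ε/D = 1.46×10^-4, f = 0.01647, h_2 = f(L/D)V²/2g = 0.7230 m
Series → Q common, losses add: H = Σh = 39.35 m

H ≈ 39.3 m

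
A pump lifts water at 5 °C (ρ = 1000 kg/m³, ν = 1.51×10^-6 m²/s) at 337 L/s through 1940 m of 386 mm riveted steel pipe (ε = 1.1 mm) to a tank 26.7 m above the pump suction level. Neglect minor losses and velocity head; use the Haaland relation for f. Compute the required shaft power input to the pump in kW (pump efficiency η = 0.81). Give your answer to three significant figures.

P_shaft ≈ 335 kW

V = 4Q/(πD²) = 2.880 m/s; Re = 7.36×10^5; ε/D = 0.00285; f = 0.02602
h_f = f(L/D)V²/2g = 55.27 m
Total head H = z + h_f = 26.7 + 55.27 = 81.97 m
P_hyd = ρgQH = 1000·9.81·0.337·81.97 = 271.0 kW
P_shaft = P_hyd/η = 271.0/0.81 = 334.5 kW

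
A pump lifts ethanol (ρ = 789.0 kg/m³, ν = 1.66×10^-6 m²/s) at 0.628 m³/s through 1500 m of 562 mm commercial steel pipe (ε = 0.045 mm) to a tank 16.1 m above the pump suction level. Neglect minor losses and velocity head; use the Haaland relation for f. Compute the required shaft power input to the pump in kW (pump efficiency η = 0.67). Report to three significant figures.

P_shaft ≈ 200 kW

V = 4Q/(πD²) = 2.532 m/s; Re = 8.57×10^5; ε/D = 8.01×10^-5; f = 0.01321
h_f = f(L/D)V²/2g = 11.52 m
Total head H = z + h_f = 16.1 + 11.52 = 27.62 m
P_hyd = ρgQH = 789.0·9.81·0.628·27.62 = 134.3 kW
P_shaft = P_hyd/η = 134.3/0.67 = 200.4 kW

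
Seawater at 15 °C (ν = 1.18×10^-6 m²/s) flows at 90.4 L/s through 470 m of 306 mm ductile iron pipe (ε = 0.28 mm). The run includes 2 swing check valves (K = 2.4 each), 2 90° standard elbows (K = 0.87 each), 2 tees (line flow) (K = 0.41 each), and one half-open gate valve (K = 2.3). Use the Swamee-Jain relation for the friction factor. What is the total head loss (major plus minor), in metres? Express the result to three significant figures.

H_L ≈ 3.15 m

V = 4Q/(πD²) = 1.229 m/s; V²/2g = 0.07701 m
Re = 3.19×10^5, ε/D = 9.15×10^-4 → f = 0.02033 (Swamee-Jain)
Major: h_f = f(L/D)·V²/2g = 0.02033·1536·0.07701 = 2.405 m
Minor: ΣK = 9.66; h_m = ΣK·V²/2g = 0.7440 m
Total H_L = 2.405 + 0.7440 = 3.149 m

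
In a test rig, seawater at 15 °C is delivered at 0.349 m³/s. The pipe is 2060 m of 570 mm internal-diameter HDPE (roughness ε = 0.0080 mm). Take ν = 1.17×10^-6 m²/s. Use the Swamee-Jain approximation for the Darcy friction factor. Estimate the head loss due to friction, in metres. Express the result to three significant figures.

V = 4Q/(πD²) = 4·0.349/(π·0.570²) = 1.368 m/s
Re = VD/ν = 1.368·0.570/1.17×10^-6 = 6.66×10^5 → turbulent
ε/D = 0.0080/570 = 1.40×10^-5
Swamee-Jain: f = 0.01271
h_f = f(L/D)V²/(2g) = 0.01271·(2060/0.570)·1.368²/(2·9.81) = 4.379 m

h_f ≈ 4.38 m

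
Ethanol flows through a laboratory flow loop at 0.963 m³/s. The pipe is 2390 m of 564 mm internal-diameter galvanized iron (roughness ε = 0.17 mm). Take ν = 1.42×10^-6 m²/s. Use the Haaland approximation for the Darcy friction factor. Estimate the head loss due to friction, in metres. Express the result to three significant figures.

V = 4Q/(πD²) = 4·0.963/(π·0.564²) = 3.855 m/s
Re = VD/ν = 3.855·0.564/1.42×10^-6 = 1.53×10^6 → turbulent
ε/D = 0.17/564 = 3.01×10^-4
Haaland: f = 0.01541
h_f = f(L/D)V²/(2g) = 0.01541·(2390/0.564)·3.855²/(2·9.81) = 49.44 m

h_f ≈ 49.4 m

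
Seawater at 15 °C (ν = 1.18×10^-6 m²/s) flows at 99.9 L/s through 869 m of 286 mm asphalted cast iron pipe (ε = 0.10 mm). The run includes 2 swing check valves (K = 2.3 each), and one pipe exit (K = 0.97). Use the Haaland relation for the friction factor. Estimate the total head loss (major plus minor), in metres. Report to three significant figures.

H_L ≈ 6.99 m

V = 4Q/(πD²) = 1.555 m/s; V²/2g = 0.1233 m
Re = 3.77×10^5, ε/D = 3.50×10^-4 → f = 0.01684 (Haaland)
Major: h_f = f(L/D)·V²/2g = 0.01684·3038·0.1233 = 6.308 m
Minor: ΣK = 5.57; h_m = ΣK·V²/2g = 0.6865 m
Total H_L = 6.308 + 0.6865 = 6.994 m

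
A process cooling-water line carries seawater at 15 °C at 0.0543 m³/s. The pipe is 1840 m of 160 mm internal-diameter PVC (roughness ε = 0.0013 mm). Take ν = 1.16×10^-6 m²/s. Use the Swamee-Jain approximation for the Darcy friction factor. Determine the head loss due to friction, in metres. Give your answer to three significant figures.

V = 4Q/(πD²) = 4·0.0543/(π·0.160²) = 2.701 m/s
Re = VD/ν = 2.701·0.160/1.16×10^-6 = 3.73×10^5 → turbulent
ε/D = 0.0013/160 = 8.12×10^-6
Swamee-Jain: f = 0.01392
h_f = f(L/D)V²/(2g) = 0.01392·(1840/0.160)·2.701²/(2·9.81) = 59.50 m

h_f ≈ 59.5 m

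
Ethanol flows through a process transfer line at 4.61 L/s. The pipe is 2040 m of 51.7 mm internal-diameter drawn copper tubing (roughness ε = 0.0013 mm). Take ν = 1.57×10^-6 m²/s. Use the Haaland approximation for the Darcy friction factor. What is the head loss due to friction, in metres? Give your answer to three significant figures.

h_f ≈ 186 m

V = 4Q/(πD²) = 4·0.00461/(π·0.0517²) = 2.196 m/s
Re = VD/ν = 2.196·0.0517/1.57×10^-6 = 7.23×10^4 → turbulent
ε/D = 0.0013/51.7 = 2.51×10^-5
Haaland: f = 0.01917
h_f = f(L/D)V²/(2g) = 0.01917·(2040/0.0517)·2.196²/(2·9.81) = 186.0 m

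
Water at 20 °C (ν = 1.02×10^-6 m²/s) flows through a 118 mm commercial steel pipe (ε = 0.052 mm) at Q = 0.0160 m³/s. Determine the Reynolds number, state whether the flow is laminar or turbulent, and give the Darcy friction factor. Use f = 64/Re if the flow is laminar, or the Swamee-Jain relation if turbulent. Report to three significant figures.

V = 4Q/(πD²) = 1.463 m/s
Re = VD/ν = 1.463·0.118/1.02×10^-6 = 1.69×10^5
Re > 4000 → turbulent; ε/D = 4.41×10^-4
Swamee-Jain: f = 0.01893

Re ≈ 1.69×10^5; turbulent; f ≈ 0.0189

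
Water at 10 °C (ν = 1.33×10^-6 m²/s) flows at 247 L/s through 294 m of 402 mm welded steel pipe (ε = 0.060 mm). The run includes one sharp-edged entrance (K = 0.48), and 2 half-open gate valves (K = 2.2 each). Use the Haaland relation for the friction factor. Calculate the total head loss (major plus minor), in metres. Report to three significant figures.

H_L ≈ 3.00 m

V = 4Q/(πD²) = 1.946 m/s; V²/2g = 0.1930 m
Re = 5.88×10^5, ε/D = 1.49×10^-4 → f = 0.01457 (Haaland)
Major: h_f = f(L/D)·V²/2g = 0.01457·731.3·0.1930 = 2.057 m
Minor: ΣK = 4.88; h_m = ΣK·V²/2g = 0.9420 m
Total H_L = 2.057 + 0.9420 = 2.999 m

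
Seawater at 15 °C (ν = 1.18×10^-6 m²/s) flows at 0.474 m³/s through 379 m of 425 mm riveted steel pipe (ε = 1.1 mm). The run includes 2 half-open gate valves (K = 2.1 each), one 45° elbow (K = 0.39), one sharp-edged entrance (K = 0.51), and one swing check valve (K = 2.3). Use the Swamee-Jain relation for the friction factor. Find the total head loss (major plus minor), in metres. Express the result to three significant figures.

H_L ≈ 17.0 m

V = 4Q/(πD²) = 3.341 m/s; V²/2g = 0.5690 m
Re = 1.20×10^6, ε/D = 0.00259 → f = 0.02530 (Swamee-Jain)
Major: h_f = f(L/D)·V²/2g = 0.02530·891.8·0.5690 = 12.84 m
Minor: ΣK = 7.40; h_m = ΣK·V²/2g = 4.211 m
Total H_L = 12.84 + 4.211 = 17.05 m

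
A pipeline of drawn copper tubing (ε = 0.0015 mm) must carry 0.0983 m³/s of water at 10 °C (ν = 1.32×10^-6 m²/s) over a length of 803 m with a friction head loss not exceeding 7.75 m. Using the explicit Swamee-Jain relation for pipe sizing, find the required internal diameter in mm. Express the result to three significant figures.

Swamee-Jain (Type III): D = 0.66·[ε^1.25·(LQ²/(gh_f))^4.75 + ν·Q^9.4·(L/(gh_f))^5.2]^0.04
LQ²/(gh_f) = 0.1021; L/(gh_f) = 10.56
Term 1 = ε^1.25·(…)^4.75 = 1.03×10^-12; Term 2 = ν·Q^9.4·(…)^5.2 = 9.42×10^-11
D = 0.66·(1.03×10^-12 + 9.42×10^-11)^0.04 = 0.2622 m = 262 mm
Check: V = 1.82 m/s, Re = 3.62×10^5, f = 0.01396, h_f = 7.22 m ≈ 7.75 m ✓

D ≈ 262 mm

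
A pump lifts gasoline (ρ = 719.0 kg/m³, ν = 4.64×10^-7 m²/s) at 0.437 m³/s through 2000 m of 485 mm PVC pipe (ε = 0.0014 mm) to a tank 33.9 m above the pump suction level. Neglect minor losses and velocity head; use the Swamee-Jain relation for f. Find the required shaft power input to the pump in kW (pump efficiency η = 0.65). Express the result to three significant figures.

V = 4Q/(πD²) = 2.365 m/s; Re = 2.47×10^6; ε/D = 2.89×10^-6; f = 0.01015
h_f = f(L/D)V²/2g = 11.94 m
Total head H = z + h_f = 33.9 + 11.94 = 45.84 m
P_hyd = ρgQH = 719.0·9.81·0.437·45.84 = 141.3 kW
P_shaft = P_hyd/η = 141.3/0.65 = 217.4 kW

P_shaft ≈ 217 kW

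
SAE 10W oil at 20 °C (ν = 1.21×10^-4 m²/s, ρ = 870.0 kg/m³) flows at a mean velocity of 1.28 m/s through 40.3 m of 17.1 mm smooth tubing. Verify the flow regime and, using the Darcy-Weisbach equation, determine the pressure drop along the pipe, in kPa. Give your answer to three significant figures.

Δp ≈ 594 kPa

Re = VD/ν = 1.28·0.01710/1.21×10^-4 = 181 → laminar (Re < 2300)
f = 64/Re = 0.3538
h_f = f(L/D)V²/(2g) = 0.3538·(40.3/0.01710)·1.28²/(2·9.81) = 69.63 m
Δp = ρg·h_f = 870.0·9.81·69.63 = 594.3 kPa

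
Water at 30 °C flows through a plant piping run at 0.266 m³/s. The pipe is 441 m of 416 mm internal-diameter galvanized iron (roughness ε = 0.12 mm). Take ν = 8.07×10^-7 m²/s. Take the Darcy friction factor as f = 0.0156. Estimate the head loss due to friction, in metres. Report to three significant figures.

h_f ≈ 3.23 m

V = 4Q/(πD²) = 4·0.266/(π·0.416²) = 1.957 m/s
h_f = f(L/D)V²/(2g) = 0.01560·(441/0.416)·1.957²/(2·9.81) = 3.228 m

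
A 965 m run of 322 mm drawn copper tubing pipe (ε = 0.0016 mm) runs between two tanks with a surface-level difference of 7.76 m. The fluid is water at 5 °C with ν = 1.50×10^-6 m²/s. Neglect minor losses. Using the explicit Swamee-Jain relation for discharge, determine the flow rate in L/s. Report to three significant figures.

Q ≈ 157 L/s

Swamee-Jain (Type II): Q = -0.965·√(gD⁵h_f/L)·ln[ε/(3.7D) + √(3.17ν²L/(gD³h_f))]
√(gD⁵h_f/L) = √(9.81·0.322⁵·7.76/965) = 0.01652
ε/(3.7D) = 1.34×10^-6; √(3.17ν²L/(gD³h_f)) = 5.20×10^-5
Q = -0.965·0.01652·ln(5.338×10^-5) = 0.1569 m³/s
Check: V = 1.93 m/s, Re = 4.14×10^5, f = 0.01362, h_f = 7.72 m ≈ 7.76 m ✓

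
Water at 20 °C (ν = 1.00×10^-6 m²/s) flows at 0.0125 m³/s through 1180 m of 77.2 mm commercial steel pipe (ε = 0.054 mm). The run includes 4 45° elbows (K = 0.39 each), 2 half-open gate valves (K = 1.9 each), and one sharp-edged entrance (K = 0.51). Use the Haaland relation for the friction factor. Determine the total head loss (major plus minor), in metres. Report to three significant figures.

H_L ≈ 111 m

V = 4Q/(πD²) = 2.670 m/s; V²/2g = 0.3635 m
Re = 2.06×10^5, ε/D = 6.99×10^-4 → f = 0.01958 (Haaland)
Major: h_f = f(L/D)·V²/2g = 0.01958·15285·0.3635 = 108.8 m
Minor: ΣK = 5.87; h_m = ΣK·V²/2g = 2.134 m
Total H_L = 108.8 + 2.134 = 110.9 m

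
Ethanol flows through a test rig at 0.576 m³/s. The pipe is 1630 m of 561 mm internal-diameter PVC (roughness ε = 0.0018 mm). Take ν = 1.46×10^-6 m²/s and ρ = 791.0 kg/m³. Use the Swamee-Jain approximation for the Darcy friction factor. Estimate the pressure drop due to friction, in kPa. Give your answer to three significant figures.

V = 4Q/(πD²) = 4·0.576/(π·0.561²) = 2.330 m/s
Re = VD/ν = 2.330·0.561/1.46×10^-6 = 8.95×10^5 → turbulent
ε/D = 0.0018/561 = 3.21×10^-6
Swamee-Jain: f = 0.01190
h_f = f(L/D)V²/(2g) = 0.01190·(1630/0.561)·2.330²/(2·9.81) = 9.571 m
Δp = ρg·h_f = 791.0·9.81·9.571 = 74.26 kPa

Δp ≈ 74.3 kPa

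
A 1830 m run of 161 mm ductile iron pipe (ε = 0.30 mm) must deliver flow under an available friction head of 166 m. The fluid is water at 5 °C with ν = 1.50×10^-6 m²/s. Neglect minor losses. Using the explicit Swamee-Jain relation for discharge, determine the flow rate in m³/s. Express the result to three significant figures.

Swamee-Jain (Type II): Q = -0.965·√(gD⁵h_f/L)·ln[ε/(3.7D) + √(3.17ν²L/(gD³h_f))]
√(gD⁵h_f/L) = √(9.81·0.161⁵·166/1830) = 0.009811
ε/(3.7D) = 5.04×10^-4; √(3.17ν²L/(gD³h_f)) = 4.38×10^-5
Q = -0.965·0.009811·ln(5.474×10^-4) = 0.07111 m³/s
Check: V = 3.49 m/s, Re = 3.75×10^5, f = 0.02363, h_f = 167 m ≈ 166 m ✓

Q ≈ 0.0711 m³/s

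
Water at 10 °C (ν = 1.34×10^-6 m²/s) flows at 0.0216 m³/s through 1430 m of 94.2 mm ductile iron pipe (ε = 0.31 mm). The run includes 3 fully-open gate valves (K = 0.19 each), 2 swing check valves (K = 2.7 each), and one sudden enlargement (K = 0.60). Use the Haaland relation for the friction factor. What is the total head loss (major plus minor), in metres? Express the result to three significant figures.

H_L ≈ 207 m

V = 4Q/(πD²) = 3.099 m/s; V²/2g = 0.4896 m
Re = 2.18×10^5, ε/D = 0.00329 → f = 0.02743 (Haaland)
Major: h_f = f(L/D)·V²/2g = 0.02743·15180·0.4896 = 203.9 m
Minor: ΣK = 6.57; h_m = ΣK·V²/2g = 3.217 m
Total H_L = 203.9 + 3.217 = 207.1 m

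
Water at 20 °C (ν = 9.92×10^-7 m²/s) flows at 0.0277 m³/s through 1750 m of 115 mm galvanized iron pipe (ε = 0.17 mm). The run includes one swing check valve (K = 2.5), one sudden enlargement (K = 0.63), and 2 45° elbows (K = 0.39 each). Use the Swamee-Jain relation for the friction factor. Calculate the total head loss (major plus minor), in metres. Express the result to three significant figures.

V = 4Q/(πD²) = 2.667 m/s; V²/2g = 0.3625 m
Re = 3.09×10^5, ε/D = 0.00148 → f = 0.02251 (Swamee-Jain)
Major: h_f = f(L/D)·V²/2g = 0.02251·15217·0.3625 = 124.2 m
Minor: ΣK = 3.91; h_m = ΣK·V²/2g = 1.417 m
Total H_L = 124.2 + 1.417 = 125.6 m

H_L ≈ 126 m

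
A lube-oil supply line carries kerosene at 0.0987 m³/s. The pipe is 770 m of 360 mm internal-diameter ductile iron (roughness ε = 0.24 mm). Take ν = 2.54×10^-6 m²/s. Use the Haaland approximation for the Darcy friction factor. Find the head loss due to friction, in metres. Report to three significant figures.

V = 4Q/(πD²) = 4·0.0987/(π·0.360²) = 0.9697 m/s
Re = VD/ν = 0.9697·0.360/2.54×10^-6 = 1.37×10^5 → turbulent
ε/D = 0.24/360 = 6.67×10^-4
Haaland: f = 0.02008
h_f = f(L/D)V²/(2g) = 0.02008·(770/0.360)·0.9697²/(2·9.81) = 2.058 m

h_f ≈ 2.06 m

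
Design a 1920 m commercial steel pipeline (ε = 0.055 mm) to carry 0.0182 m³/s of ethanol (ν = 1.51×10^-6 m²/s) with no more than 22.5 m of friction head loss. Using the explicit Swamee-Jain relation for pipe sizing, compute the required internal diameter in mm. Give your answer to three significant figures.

D ≈ 137 mm

Swamee-Jain (Type III): D = 0.66·[ε^1.25·(LQ²/(gh_f))^4.75 + ν·Q^9.4·(L/(gh_f))^5.2]^0.04
LQ²/(gh_f) = 0.002881; L/(gh_f) = 8.699
Term 1 = ε^1.25·(…)^4.75 = 4.06×10^-18; Term 2 = ν·Q^9.4·(…)^5.2 = 5.11×10^-18
D = 0.66·(4.06×10^-18 + 5.11×10^-18)^0.04 = 0.1374 m = 137 mm
Check: V = 1.23 m/s, Re = 1.12×10^5, f = 0.01968, h_f = 21.1 m ≈ 22.5 m ✓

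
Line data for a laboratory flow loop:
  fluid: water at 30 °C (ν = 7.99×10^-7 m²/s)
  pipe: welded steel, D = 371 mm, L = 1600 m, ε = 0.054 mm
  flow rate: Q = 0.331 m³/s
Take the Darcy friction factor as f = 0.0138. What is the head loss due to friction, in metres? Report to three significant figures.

V = 4Q/(πD²) = 4·0.331/(π·0.371²) = 3.062 m/s
h_f = f(L/D)V²/(2g) = 0.01380·(1600/0.371)·3.062²/(2·9.81) = 28.44 m

h_f ≈ 28.4 m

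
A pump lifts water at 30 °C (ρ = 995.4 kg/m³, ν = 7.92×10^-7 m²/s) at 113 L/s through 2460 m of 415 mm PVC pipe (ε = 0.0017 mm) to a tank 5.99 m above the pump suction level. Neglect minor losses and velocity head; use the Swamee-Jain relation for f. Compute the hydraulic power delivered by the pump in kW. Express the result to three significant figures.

V = 4Q/(πD²) = 0.8354 m/s; Re = 4.38×10^5; ε/D = 4.10×10^-6; f = 0.01347
h_f = f(L/D)V²/2g = 2.840 m
Total head H = z + h_f = 5.99 + 2.840 = 8.830 m
P_hyd = ρgQH = 995.4·9.81·0.113·8.830 = 9.743 kW

P_hyd ≈ 9.74 kW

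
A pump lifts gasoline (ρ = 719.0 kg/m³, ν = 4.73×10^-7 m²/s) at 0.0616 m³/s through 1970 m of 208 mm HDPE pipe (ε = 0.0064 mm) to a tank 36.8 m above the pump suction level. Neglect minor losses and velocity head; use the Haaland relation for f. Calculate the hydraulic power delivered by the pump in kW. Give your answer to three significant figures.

V = 4Q/(πD²) = 1.813 m/s; Re = 7.97×10^5; ε/D = 3.08×10^-5; f = 0.01254
h_f = f(L/D)V²/2g = 19.90 m
Total head H = z + h_f = 36.8 + 19.90 = 56.70 m
P_hyd = ρgQH = 719.0·9.81·0.0616·56.70 = 24.64 kW

P_hyd ≈ 24.6 kW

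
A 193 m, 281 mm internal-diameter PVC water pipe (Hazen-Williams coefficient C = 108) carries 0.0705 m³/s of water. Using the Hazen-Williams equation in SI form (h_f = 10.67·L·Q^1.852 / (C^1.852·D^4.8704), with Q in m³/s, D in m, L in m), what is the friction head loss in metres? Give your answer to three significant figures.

h_f ≈ 1.26 m

h_f = 10.67·193·0.0705^1.852 / (108^1.852·0.281^4.8704) = 1.258 m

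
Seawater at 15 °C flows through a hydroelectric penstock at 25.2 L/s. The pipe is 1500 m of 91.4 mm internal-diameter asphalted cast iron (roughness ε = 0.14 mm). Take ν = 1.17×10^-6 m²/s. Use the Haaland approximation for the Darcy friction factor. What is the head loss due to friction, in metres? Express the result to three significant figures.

h_f ≈ 278 m

V = 4Q/(πD²) = 4·0.0252/(π·0.0914²) = 3.841 m/s
Re = VD/ν = 3.841·0.0914/1.17×10^-6 = 3.00×10^5 → turbulent
ε/D = 0.14/91.4 = 0.00153
Haaland: f = 0.02252
h_f = f(L/D)V²/(2g) = 0.02252·(1500/0.0914)·3.841²/(2·9.81) = 277.9 m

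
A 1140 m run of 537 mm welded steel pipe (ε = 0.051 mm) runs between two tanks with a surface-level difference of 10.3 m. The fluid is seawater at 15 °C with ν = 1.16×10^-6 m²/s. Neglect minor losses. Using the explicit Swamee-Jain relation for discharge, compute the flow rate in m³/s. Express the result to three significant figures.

Q ≈ 0.610 m³/s

Swamee-Jain (Type II): Q = -0.965·√(gD⁵h_f/L)·ln[ε/(3.7D) + √(3.17ν²L/(gD³h_f))]
√(gD⁵h_f/L) = √(9.81·0.537⁵·10.3/1140) = 0.06291
ε/(3.7D) = 2.57×10^-5; √(3.17ν²L/(gD³h_f)) = 1.76×10^-5
Q = -0.965·0.06291·ln(4.330×10^-5) = 0.6100 m³/s
Check: V = 2.69 m/s, Re = 1.25×10^6, f = 0.01320, h_f = 10.4 m ≈ 10.3 m ✓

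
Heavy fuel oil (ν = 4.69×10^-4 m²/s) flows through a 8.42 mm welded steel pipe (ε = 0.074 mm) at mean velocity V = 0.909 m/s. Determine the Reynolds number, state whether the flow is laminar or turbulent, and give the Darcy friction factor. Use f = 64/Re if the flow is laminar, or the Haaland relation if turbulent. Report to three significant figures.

Re ≈ 16.3; laminar; f = 64/Re ≈ 3.92

Re = VD/ν = 0.9090·0.00842/4.69×10^-4 = 16.3
Re < 2300 → laminar → f = 64/Re = 3.922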